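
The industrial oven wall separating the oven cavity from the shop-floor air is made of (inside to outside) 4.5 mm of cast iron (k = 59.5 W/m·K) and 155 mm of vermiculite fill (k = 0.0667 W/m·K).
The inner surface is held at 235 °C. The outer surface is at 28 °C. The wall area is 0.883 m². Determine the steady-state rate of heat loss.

Model the wall as resistances in series:
R_cast iron = L/(kA) = 0.0045/(59.5×0.883) = 8.565×10^-5 K/W
R_vermiculite fill = L/(kA) = 0.155/(0.0667×0.883) = 2.632 K/W
R_total = 2.632 K/W
Q = ΔT / R_total = 207 / 2.632

Q ≈ 78.7 W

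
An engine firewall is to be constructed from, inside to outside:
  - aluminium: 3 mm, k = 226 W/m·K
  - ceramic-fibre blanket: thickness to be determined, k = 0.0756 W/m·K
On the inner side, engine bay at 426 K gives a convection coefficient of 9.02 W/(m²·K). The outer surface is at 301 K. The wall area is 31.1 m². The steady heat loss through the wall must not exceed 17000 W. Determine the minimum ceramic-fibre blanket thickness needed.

Thermal resistances in series:
R_inner film = 1/(h_i·A) = 1/(9.02×31.1) = 0.003565 K/W
R_aluminium = L/(kA) = 0.003/(226×31.1) = 4.268×10^-7 K/W
Sum of the known resistances R_other = 0.003565 K/W
Required total resistance R_tot = ΔT/Q_allow = 125/17000 = 0.007353 K/W
R_ceramic-fibre blanket = R_tot − R_other = 0.003788 K/W
L = R·k·A = 0.003788×0.0756×31.1

L ≈ 8.91 mm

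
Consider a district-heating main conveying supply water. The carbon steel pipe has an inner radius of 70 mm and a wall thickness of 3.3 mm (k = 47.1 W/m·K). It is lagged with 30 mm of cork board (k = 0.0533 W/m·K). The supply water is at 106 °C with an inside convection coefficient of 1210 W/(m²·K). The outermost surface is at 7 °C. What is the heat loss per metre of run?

Treating each annulus and film as a series resistance:
R_inner film = 1/(h_i·2πr₁L) = 1/(1210×2π×0.07×1) = 0.001879 K/W
R_carbon steel pipe wall = ln(73.3/70)/(2π×47.1×1) = 1.557×10^-4 K/W
R_cork board = ln(103.3/73.3)/(2π×0.0533×1) = 1.024 K/W
R_total = 1.026 K/W
Q = ΔT/R_total = 99/1.026

q′ ≈ 96.4 W/m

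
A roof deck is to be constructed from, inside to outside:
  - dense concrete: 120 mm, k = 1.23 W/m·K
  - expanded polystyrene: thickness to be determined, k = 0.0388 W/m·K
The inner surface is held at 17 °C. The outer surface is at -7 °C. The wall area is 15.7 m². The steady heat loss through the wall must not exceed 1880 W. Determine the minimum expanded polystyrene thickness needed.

Using the resistance-network approach (series):
R_dense concrete = L/(kA) = 0.12/(1.23×15.7) = 0.006214 K/W
Sum of the known resistances R_other = 0.006214 K/W
Required total resistance R_tot = ΔT/Q_allow = 24/1880 = 0.01277 K/W
R_expanded polystyrene = R_tot − R_other = 0.006552 K/W
L = R·k·A = 0.006552×0.0388×15.7

L ≈ 3.99 mm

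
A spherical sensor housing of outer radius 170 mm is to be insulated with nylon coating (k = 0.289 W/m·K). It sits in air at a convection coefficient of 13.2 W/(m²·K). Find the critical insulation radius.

r_cr ≈ 43.8 mm

For a sphere r_cr = 2k/h = 2×0.289/13.2
r_cr = 43.8 mm; since the bare radius (170 mm) is above r_cr, any added insulation will reduce heat loss.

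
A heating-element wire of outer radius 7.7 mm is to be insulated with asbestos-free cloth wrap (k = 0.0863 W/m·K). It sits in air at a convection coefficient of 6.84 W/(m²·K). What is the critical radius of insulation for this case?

r_cr ≈ 12.6 mm

For a cylinder r_cr = k/h = 0.0863/6.84
r_cr = 12.6 mm; since the bare radius (7.7 mm) is below r_cr, adding a thin layer of insulation will *increase* heat loss.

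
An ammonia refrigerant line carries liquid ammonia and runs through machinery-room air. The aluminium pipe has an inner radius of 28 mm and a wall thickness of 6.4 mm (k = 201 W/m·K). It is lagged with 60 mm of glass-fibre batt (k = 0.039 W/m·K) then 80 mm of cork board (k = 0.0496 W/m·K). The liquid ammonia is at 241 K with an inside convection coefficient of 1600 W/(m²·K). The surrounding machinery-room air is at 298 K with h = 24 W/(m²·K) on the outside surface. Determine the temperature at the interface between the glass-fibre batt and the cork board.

For a radial system each layer contributes R = ln(r_out/r_in)/(2πkL); films add R = 1/(hA).
R_inner film = 1/(h_i·2πr₁L) = 1/(1600×2π×0.028×1) = 0.003553 K/W
R_aluminium pipe wall = ln(34.4/28)/(2π×201×1) = 1.63×10^-4 K/W
R_glass-fibre batt = ln(94.4/34.4)/(2π×0.039×1) = 4.12 K/W
R_cork board = ln(174.4/94.4)/(2π×0.0496×1) = 1.97 K/W
R_outer film = 1/(h_o·2πr_oL) = 1/(24×2π×0.1744×1) = 0.03802 K/W
R_total = 6.131 K/W
Q = ΔT/R_total = 57/6.131
Q = 9.3 W/m
T_interface = T_inner + Q·ΣR(inner→interface) = 241 + 9.3×4.123

T ≈ 279 K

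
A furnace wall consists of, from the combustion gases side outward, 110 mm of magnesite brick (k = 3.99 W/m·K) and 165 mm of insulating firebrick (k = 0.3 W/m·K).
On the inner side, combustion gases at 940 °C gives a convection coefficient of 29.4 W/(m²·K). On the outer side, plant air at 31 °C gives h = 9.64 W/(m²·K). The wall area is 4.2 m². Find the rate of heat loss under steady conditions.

Q ≈ 5340 W

Thermal resistances in series:
R_inner film = 1/(h_i·A) = 1/(29.4×4.2) = 0.008098 K/W
R_magnesite brick = L/(kA) = 0.11/(3.99×4.2) = 0.006564 K/W
R_insulating firebrick = L/(kA) = 0.165/(0.3×4.2) = 0.131 K/W
R_outer film = 1/(h_o·A) = 1/(9.64×4.2) = 0.0247 K/W
R_total = 0.1703 K/W
Q = ΔT / R_total = 909 / 0.1703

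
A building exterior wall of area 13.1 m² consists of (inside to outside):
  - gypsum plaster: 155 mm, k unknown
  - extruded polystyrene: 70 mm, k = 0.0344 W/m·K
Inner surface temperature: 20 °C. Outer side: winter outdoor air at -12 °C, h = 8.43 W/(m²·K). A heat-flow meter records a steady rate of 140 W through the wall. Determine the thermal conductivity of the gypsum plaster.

Series thermal resistances:
R_extruded polystyrene = L/(kA) = 0.07/(0.0344×13.1) = 0.1553 K/W
R_outer film = 1/(h_o·A) = 1/(8.43×13.1) = 0.009055 K/W
Sum of known resistances R_other = 0.1644 K/W
Total R = ΔT/Q = 32/140 = 0.2286 K/W
R_gypsum plaster = R_total − R_other = 0.06418 K/W
k = L/(R·A) = 0.155/(0.06418×13.1)

k ≈ 0.184 W/(m·K)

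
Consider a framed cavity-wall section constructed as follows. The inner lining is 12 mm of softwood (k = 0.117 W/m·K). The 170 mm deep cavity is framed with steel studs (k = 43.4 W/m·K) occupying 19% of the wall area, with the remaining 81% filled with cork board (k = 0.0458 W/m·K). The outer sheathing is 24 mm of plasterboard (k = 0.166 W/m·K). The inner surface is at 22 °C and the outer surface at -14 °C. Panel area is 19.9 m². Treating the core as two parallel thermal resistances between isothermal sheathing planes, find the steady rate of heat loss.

Q ≈ 2680 W

Sheathing layers in series; stud and cavity paths in parallel between them.
R_inner = 0.012/(0.117×19.9) = 0.005154 K/W
R_stud  = 0.17/(43.4×0.19×19.9) = 0.001036 K/W
R_cav   = 0.17/(0.0458×0.81×19.9) = 0.2303 K/W
1/R_core = 1/R_stud + 1/R_cav → R_core = 0.001031 K/W
R_outer = 0.024/(0.166×19.9) = 0.007265 K/W
R_total = 0.01345 K/W
Q = ΔT/R_total = 36/0.01345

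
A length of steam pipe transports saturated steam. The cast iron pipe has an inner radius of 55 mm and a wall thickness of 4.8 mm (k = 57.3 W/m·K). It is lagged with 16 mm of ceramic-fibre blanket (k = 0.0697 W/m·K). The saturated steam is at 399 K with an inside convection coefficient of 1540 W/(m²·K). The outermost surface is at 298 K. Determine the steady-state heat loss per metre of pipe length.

Radial resistances (cylindrical: R_cond = ln(r_o/r_i)/(2πkL), R_conv = 1/(h·2πrL)):
R_inner film = 1/(h_i·2πr₁L) = 1/(1540×2π×0.055×1) = 0.001879 K/W
R_cast iron pipe wall = ln(59.8/55)/(2π×57.3×1) = 2.324×10^-4 K/W
R_ceramic-fibre blanket = ln(75.8/59.8)/(2π×0.0697×1) = 0.5414 K/W
R_total = 0.5435 K/W
Q = ΔT/R_total = 101/0.5435

q′ ≈ 186 W/m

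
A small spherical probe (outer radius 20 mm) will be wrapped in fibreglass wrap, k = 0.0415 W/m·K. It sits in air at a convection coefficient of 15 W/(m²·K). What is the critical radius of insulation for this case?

For a sphere r_cr = 2k/h = 2×0.0415/15
r_cr = 5.53 mm; since the bare radius (20 mm) is above r_cr, any added insulation will reduce heat loss.

r_cr ≈ 5.53 mm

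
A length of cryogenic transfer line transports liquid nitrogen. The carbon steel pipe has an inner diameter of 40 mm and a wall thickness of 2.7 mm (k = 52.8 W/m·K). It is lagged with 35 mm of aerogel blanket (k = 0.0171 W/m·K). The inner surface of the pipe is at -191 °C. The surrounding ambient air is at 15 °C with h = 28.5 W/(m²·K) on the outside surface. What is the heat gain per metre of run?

For a radial system each layer contributes R = ln(r_out/r_in)/(2πkL); films add R = 1/(hA).
R_carbon steel pipe wall = ln(22.7/20)/(2π×52.8×1) = 3.817×10^-4 K/W
R_aerogel blanket = ln(57.7/22.7)/(2π×0.0171×1) = 8.683 K/W
R_outer film = 1/(h_o·2πr_oL) = 1/(28.5×2π×0.0577×1) = 0.09678 K/W
R_total = 8.78 K/W
Q = ΔT/R_total = 206/8.78

q′ ≈ 23.5 W/m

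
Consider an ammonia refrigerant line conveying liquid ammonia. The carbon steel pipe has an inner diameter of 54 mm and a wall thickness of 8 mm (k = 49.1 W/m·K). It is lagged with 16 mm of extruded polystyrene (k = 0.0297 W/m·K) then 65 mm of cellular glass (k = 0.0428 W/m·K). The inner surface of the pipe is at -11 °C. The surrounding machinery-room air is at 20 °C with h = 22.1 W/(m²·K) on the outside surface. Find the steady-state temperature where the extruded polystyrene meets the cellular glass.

T ≈ 1.18 °C

For a radial system each layer contributes R = ln(r_out/r_in)/(2πkL); films add R = 1/(hA).
R_carbon steel pipe wall = ln(35/27)/(2π×49.1×1) = 8.412×10^-4 K/W
R_extruded polystyrene = ln(51/35)/(2π×0.0297×1) = 2.017 K/W
R_cellular glass = ln(116/51)/(2π×0.0428×1) = 3.056 K/W
R_outer film = 1/(h_o·2πr_oL) = 1/(22.1×2π×0.116×1) = 0.06208 K/W
R_total = 5.136 K/W
Q = ΔT/R_total = 31/5.136
Q = 6.04 W/m
T_interface = T_inner + Q·ΣR(inner→interface) = -11 + 6.04×2.018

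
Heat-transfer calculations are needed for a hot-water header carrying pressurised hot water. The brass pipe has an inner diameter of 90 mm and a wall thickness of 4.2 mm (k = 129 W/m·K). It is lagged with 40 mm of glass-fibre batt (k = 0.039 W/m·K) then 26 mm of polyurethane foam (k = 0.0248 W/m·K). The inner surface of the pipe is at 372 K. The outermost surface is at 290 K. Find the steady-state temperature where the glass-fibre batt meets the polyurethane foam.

Per-layer cylindrical resistances, series-summed:
R_brass pipe wall = ln(49.2/45)/(2π×129×1) = 1.101×10^-4 K/W
R_glass-fibre batt = ln(89.2/49.2)/(2π×0.039×1) = 2.428 K/W
R_polyurethane foam = ln(115.2/89.2)/(2π×0.0248×1) = 1.642 K/W
R_total = 4.07 K/W
Q = ΔT/R_total = 82/4.07
Q = 20.1 W/m
T_interface = T_inner − Q·ΣR(inner→interface) = 372 − 20.1×2.428

T ≈ 323 K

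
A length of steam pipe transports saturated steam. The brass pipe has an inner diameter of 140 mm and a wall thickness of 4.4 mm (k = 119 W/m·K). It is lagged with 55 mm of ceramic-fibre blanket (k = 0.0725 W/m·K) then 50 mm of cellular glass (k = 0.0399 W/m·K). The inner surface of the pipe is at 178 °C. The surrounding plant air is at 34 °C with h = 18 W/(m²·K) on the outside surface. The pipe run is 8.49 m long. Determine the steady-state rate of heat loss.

Per-layer cylindrical resistances, series-summed:
R_brass pipe wall = ln(74.4/70)/(2π×119×8.49) = 9.603×10^-6 K/W
R_ceramic-fibre blanket = ln(129.4/74.4)/(2π×0.0725×8.49) = 0.1431 K/W
R_cellular glass = ln(179.4/129.4)/(2π×0.0399×8.49) = 0.1535 K/W
R_outer film = 1/(h_o·2πr_oL) = 1/(18×2π×0.1794×8.49) = 0.005805 K/W
R_total = 0.3024 K/W
Q = ΔT/R_total = 144/0.3024

Q ≈ 476 W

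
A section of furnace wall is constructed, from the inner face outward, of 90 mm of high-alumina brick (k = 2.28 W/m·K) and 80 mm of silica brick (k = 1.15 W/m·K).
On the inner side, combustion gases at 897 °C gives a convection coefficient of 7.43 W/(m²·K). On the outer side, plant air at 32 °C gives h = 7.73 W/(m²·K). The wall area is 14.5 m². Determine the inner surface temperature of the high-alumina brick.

Using the resistance-network approach (series):
R_inner film = 1/(h_i·A) = 1/(7.43×14.5) = 0.009282 K/W
R_high-alumina brick = L/(kA) = 0.09/(2.28×14.5) = 0.002722 K/W
R_silica brick = L/(kA) = 0.08/(1.15×14.5) = 0.004798 K/W
R_outer film = 1/(h_o·A) = 1/(7.73×14.5) = 0.008922 K/W
R_total = 0.02572 K/W;  Q = ΔT/R_total = 865/0.02572 = 33630 W
T_interface = T_inner − Q·ΣR(inner→interface) = 897 − 33600×0.009282

T ≈ 585 °C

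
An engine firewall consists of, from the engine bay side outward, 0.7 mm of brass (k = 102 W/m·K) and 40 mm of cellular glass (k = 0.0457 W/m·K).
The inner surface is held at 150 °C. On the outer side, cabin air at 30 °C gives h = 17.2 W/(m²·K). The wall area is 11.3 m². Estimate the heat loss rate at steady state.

Model the wall as resistances in series:
R_brass = L/(kA) = 0.0007/(102×11.3) = 6.073×10^-7 K/W
R_cellular glass = L/(kA) = 0.04/(0.0457×11.3) = 0.07746 K/W
R_outer film = 1/(h_o·A) = 1/(17.2×11.3) = 0.005145 K/W
R_total = 0.0826 K/W
Q = ΔT / R_total = 120 / 0.0826

Q ≈ 1450 W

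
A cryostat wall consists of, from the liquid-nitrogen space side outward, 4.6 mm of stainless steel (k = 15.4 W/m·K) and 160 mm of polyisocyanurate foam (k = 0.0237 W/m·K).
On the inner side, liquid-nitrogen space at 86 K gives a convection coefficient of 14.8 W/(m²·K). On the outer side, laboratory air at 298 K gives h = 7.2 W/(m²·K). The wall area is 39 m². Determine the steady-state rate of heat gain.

Series thermal resistances:
R_inner film = 1/(h_i·A) = 1/(14.8×39) = 0.001733 K/W
R_stainless steel = L/(kA) = 0.0046/(15.4×39) = 7.659×10^-6 K/W
R_polyisocyanurate foam = L/(kA) = 0.16/(0.0237×39) = 0.1731 K/W
R_outer film = 1/(h_o·A) = 1/(7.2×39) = 0.003561 K/W
R_total = 0.1784 K/W
Q = ΔT / R_total = 212 / 0.1784

Q ≈ 1190 W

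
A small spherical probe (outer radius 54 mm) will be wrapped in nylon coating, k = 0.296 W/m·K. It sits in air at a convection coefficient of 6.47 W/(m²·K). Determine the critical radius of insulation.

r_cr ≈ 91.5 mm

For a sphere r_cr = 2k/h = 2×0.296/6.47
r_cr = 91.5 mm; since the bare radius (54 mm) is below r_cr, adding a thin layer of insulation will *increase* heat loss.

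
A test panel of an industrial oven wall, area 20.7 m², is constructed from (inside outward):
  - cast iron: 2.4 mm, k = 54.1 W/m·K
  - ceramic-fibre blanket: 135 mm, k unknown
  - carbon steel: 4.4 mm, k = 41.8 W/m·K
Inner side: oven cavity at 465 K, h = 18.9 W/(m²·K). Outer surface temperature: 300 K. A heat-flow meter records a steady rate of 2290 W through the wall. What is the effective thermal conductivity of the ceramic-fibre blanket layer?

Using the resistance-network approach (series):
R_inner film = 1/(h_i·A) = 1/(18.9×20.7) = 0.002556 K/W
R_cast iron = L/(kA) = 0.0024/(54.1×20.7) = 2.143×10^-6 K/W
R_carbon steel = L/(kA) = 0.0044/(41.8×20.7) = 5.085×10^-6 K/W
Sum of known resistances R_other = 0.002563 K/W
Total R = ΔT/Q = 165/2290 = 0.07205 K/W
R_ceramic-fibre blanket = R_total − R_other = 0.06949 K/W
k = L/(R·A) = 0.135/(0.06949×20.7)

k ≈ 0.0939 W/(m·K)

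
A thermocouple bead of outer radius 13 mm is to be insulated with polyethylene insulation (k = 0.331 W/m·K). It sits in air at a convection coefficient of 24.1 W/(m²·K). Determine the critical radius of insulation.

For a sphere r_cr = 2k/h = 2×0.331/24.1
r_cr = 27.5 mm; since the bare radius (13 mm) is below r_cr, adding a thin layer of insulation will *increase* heat loss.

r_cr ≈ 27.5 mm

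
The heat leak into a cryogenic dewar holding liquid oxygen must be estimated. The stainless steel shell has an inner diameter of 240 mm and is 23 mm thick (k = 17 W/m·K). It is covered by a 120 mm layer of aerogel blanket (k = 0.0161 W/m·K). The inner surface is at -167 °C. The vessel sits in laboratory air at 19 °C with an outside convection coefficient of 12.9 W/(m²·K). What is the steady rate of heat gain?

Q ≈ 11.7 W

Spherical conduction: R = (1/r_in − 1/r_out)/(4πk) per layer; series-sum.
R_stainless steel shell = (1/0.12 − 1/0.143)/(4π×17) = 0.006274 K/W
R_aerogel blanket = (1/0.143 − 1/0.263)/(4π×0.0161) = 15.77 K/W
R_outer film = 1/(h·4πr_o²) = 1/(12.9×4π×0.263²) = 0.08918 K/W
R_total = 15.87 K/W
Q = ΔT/R_total = 186/15.87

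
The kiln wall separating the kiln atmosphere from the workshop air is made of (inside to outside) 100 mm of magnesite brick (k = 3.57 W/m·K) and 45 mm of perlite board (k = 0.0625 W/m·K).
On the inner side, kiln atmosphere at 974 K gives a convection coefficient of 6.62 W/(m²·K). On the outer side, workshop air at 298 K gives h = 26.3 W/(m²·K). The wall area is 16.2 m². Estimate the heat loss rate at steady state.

Q ≈ 11700 W

Series thermal resistances:
R_inner film = 1/(h_i·A) = 1/(6.62×16.2) = 0.009325 K/W
R_magnesite brick = L/(kA) = 0.1/(3.57×16.2) = 0.001729 K/W
R_perlite board = L/(kA) = 0.045/(0.0625×16.2) = 0.04444 K/W
R_outer film = 1/(h_o·A) = 1/(26.3×16.2) = 0.002347 K/W
R_total = 0.05785 K/W
Q = ΔT / R_total = 676 / 0.05785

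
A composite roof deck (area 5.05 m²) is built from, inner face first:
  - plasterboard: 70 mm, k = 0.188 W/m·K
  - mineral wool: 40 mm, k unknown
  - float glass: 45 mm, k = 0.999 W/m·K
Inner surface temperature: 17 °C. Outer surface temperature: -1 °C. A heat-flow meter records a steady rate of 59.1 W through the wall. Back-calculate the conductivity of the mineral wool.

k ≈ 0.0357 W/(m·K)

Using the resistance-network approach (series):
R_plasterboard = L/(kA) = 0.07/(0.188×5.05) = 0.07373 K/W
R_float glass = L/(kA) = 0.045/(0.999×5.05) = 0.00892 K/W
Sum of known resistances R_other = 0.08265 K/W
Total R = ΔT/Q = 18/59.1 = 0.3046 K/W
R_mineral wool = R_total − R_other = 0.2219 K/W
k = L/(R·A) = 0.04/(0.2219×5.05)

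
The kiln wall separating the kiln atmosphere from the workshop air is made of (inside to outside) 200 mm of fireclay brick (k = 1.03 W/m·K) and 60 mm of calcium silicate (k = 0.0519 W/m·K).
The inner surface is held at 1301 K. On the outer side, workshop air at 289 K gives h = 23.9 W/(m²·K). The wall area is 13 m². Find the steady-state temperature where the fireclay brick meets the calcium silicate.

Model the wall as resistances in series:
R_fireclay brick = L/(kA) = 0.2/(1.03×13) = 0.01494 K/W
R_calcium silicate = L/(kA) = 0.06/(0.0519×13) = 0.08893 K/W
R_outer film = 1/(h_o·A) = 1/(23.9×13) = 0.003219 K/W
R_total = 0.1071 K/W;  Q = ΔT/R_total = 1012/0.1071 = 9451 W
T_interface = T_inner − Q·ΣR(inner→interface) = 1301 − 9450×0.01494

T ≈ 1160 K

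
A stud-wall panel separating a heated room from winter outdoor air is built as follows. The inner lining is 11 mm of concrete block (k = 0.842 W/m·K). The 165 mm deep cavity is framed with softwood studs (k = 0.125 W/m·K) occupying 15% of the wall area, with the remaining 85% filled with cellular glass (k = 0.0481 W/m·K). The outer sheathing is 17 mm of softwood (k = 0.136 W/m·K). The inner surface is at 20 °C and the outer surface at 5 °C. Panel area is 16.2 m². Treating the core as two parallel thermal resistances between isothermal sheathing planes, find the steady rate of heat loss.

Sheathing layers in series; stud and cavity paths in parallel between them.
R_inner = 0.011/(0.842×16.2) = 8.064×10^-4 K/W
R_stud  = 0.165/(0.125×0.15×16.2) = 0.5432 K/W
R_cav   = 0.165/(0.0481×0.85×16.2) = 0.2491 K/W
1/R_core = 1/R_stud + 1/R_cav → R_core = 0.1708 K/W
R_outer = 0.017/(0.136×16.2) = 0.007716 K/W
R_total = 0.1793 K/W
Q = ΔT/R_total = 15/0.1793

Q ≈ 83.7 W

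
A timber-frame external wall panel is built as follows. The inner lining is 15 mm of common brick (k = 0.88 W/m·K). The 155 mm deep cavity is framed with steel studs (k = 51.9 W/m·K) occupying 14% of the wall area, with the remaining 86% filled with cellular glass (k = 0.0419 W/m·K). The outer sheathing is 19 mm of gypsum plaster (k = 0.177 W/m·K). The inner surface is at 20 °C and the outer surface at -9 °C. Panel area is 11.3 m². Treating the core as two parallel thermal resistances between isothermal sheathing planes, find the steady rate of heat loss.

Q ≈ 2250 W

Sheathing layers in series; stud and cavity paths in parallel between them.
R_inner = 0.015/(0.88×11.3) = 0.001508 K/W
R_stud  = 0.155/(51.9×0.14×11.3) = 0.001888 K/W
R_cav   = 0.155/(0.0419×0.86×11.3) = 0.3807 K/W
1/R_core = 1/R_stud + 1/R_cav → R_core = 0.001878 K/W
R_outer = 0.019/(0.177×11.3) = 0.0095 K/W
R_total = 0.01289 K/W
Q = ΔT/R_total = 29/0.01289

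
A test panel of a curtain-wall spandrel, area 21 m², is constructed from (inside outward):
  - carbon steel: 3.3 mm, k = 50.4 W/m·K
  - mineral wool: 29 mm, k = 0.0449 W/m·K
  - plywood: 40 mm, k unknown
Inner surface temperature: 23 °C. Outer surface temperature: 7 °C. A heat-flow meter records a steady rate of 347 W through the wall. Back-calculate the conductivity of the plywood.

Treating each layer as a thermal resistance in series:
R_carbon steel = L/(kA) = 0.0033/(50.4×21) = 3.118×10^-6 K/W
R_mineral wool = L/(kA) = 0.029/(0.0449×21) = 0.03076 K/W
Sum of known resistances R_other = 0.03076 K/W
Total R = ΔT/Q = 16/347 = 0.04611 K/W
R_plywood = R_total − R_other = 0.01535 K/W
k = L/(R·A) = 0.04/(0.01535×21)

k ≈ 0.124 W/(m·K)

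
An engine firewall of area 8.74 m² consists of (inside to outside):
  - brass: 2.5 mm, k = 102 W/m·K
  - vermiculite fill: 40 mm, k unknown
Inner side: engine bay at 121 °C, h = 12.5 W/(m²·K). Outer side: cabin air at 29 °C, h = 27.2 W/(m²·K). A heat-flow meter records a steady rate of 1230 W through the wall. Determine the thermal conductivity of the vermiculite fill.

k ≈ 0.0745 W/(m·K)

Series thermal resistances:
R_inner film = 1/(h_i·A) = 1/(12.5×8.74) = 0.009153 K/W
R_brass = L/(kA) = 0.0025/(102×8.74) = 2.804×10^-6 K/W
R_outer film = 1/(h_o·A) = 1/(27.2×8.74) = 0.004206 K/W
Sum of known resistances R_other = 0.01336 K/W
Total R = ΔT/Q = 92/1230 = 0.0748 K/W
R_vermiculite fill = R_total − R_other = 0.06143 K/W
k = L/(R·A) = 0.04/(0.06143×8.74)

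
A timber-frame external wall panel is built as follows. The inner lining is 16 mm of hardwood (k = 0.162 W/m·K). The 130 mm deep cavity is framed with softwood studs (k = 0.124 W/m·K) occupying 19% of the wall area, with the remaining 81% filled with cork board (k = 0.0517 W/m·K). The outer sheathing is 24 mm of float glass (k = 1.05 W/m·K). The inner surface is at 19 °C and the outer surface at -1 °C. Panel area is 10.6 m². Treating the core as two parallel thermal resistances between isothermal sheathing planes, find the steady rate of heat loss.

Q ≈ 101 W

Sheathing layers in series; stud and cavity paths in parallel between them.
R_inner = 0.016/(0.162×10.6) = 0.009317 K/W
R_stud  = 0.13/(0.124×0.19×10.6) = 0.5205 K/W
R_cav   = 0.13/(0.0517×0.81×10.6) = 0.2929 K/W
1/R_core = 1/R_stud + 1/R_cav → R_core = 0.1874 K/W
R_outer = 0.024/(1.05×10.6) = 0.002156 K/W
R_total = 0.1989 K/W
Q = ΔT/R_total = 20/0.1989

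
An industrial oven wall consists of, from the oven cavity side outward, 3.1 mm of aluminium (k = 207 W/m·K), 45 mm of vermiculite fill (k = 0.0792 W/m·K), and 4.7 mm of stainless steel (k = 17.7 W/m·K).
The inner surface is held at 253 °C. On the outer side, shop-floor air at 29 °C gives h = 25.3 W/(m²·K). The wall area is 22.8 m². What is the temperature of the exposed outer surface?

T ≈ 43.6 °C

Model the wall as resistances in series:
R_aluminium = L/(kA) = 0.0031/(207×22.8) = 6.568×10^-7 K/W
R_vermiculite fill = L/(kA) = 0.045/(0.0792×22.8) = 0.02492 K/W
R_stainless steel = L/(kA) = 0.0047/(17.7×22.8) = 1.165×10^-5 K/W
R_outer film = 1/(h_o·A) = 1/(25.3×22.8) = 0.001734 K/W
R_total = 0.02667 K/W;  Q = ΔT/R_total = 224/0.02667 = 8400 W
T_interface = T_inner − Q·ΣR(inner→interface) = 253 − 8400×0.02493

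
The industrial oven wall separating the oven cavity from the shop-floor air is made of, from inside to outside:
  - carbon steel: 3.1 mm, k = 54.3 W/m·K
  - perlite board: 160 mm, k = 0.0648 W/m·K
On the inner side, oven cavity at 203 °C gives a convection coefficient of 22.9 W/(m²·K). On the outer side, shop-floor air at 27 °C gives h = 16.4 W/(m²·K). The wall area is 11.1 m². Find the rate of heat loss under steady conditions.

Model the wall as resistances in series:
R_inner film = 1/(h_i·A) = 1/(22.9×11.1) = 0.003934 K/W
R_carbon steel = L/(kA) = 0.0031/(54.3×11.1) = 5.143×10^-6 K/W
R_perlite board = L/(kA) = 0.16/(0.0648×11.1) = 0.2224 K/W
R_outer film = 1/(h_o·A) = 1/(16.4×11.1) = 0.005493 K/W
R_total = 0.2319 K/W
Q = ΔT / R_total = 176 / 0.2319

Q ≈ 759 W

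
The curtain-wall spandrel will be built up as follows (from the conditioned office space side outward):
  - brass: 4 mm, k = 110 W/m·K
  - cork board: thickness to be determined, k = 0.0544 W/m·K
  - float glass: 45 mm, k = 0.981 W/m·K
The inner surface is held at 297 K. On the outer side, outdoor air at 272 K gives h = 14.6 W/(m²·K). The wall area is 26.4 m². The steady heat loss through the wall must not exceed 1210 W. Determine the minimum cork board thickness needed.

Series thermal resistances:
R_brass = L/(kA) = 0.004/(110×26.4) = 1.377×10^-6 K/W
R_float glass = L/(kA) = 0.045/(0.981×26.4) = 0.001738 K/W
R_outer film = 1/(h_o·A) = 1/(14.6×26.4) = 0.002594 K/W
Sum of the known resistances R_other = 0.004333 K/W
Required total resistance R_tot = ΔT/Q_allow = 25/1210 = 0.02066 K/W
R_cork board = R_tot − R_other = 0.01633 K/W
L = R·k·A = 0.01633×0.0544×26.4

L ≈ 23.4 mm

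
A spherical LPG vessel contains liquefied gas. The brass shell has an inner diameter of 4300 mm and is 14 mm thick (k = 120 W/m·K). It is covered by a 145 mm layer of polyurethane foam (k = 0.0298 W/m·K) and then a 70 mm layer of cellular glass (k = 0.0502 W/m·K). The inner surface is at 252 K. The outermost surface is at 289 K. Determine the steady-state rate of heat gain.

Each spherical layer contributes R = (1/r_i − 1/r_o)/(4πk):
R_brass shell = (1/2.15 − 1/2.164)/(4π×120) = 1.995×10^-6 K/W
R_polyurethane foam = (1/2.164 − 1/2.309)/(4π×0.0298) = 0.07749 K/W
R_cellular glass = (1/2.309 − 1/2.379)/(4π×0.0502) = 0.0202 K/W
R_total = 0.0977 K/W
Q = ΔT/R_total = 37/0.0977

Q ≈ 379 W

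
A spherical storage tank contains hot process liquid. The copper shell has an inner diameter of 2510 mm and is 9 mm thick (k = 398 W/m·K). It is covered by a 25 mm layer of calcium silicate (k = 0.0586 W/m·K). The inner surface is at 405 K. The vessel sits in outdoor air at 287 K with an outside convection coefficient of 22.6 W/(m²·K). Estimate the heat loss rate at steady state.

Radial (spherical) resistances in series:
R_copper shell = (1/1.255 − 1/1.264)/(4π×398) = 1.134×10^-6 K/W
R_calcium silicate = (1/1.264 − 1/1.289)/(4π×0.0586) = 0.02084 K/W
R_outer film = 1/(h·4πr_o²) = 1/(22.6×4π×1.289²) = 0.002119 K/W
R_total = 0.02296 K/W
Q = ΔT/R_total = 118/0.02296

Q ≈ 5140 W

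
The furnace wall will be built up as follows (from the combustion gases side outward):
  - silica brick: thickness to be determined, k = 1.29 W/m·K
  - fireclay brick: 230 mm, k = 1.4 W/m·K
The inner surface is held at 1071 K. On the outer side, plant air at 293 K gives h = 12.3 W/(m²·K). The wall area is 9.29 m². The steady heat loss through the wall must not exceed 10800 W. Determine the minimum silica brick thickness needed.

L ≈ 546 mm

Thermal resistances in series:
R_fireclay brick = L/(kA) = 0.23/(1.4×9.29) = 0.01768 K/W
R_outer film = 1/(h_o·A) = 1/(12.3×9.29) = 0.008751 K/W
Sum of the known resistances R_other = 0.02644 K/W
Required total resistance R_tot = ΔT/Q_allow = 778/10800 = 0.07204 K/W
R_silica brick = R_tot − R_other = 0.0456 K/W
L = R·k·A = 0.0456×1.29×9.29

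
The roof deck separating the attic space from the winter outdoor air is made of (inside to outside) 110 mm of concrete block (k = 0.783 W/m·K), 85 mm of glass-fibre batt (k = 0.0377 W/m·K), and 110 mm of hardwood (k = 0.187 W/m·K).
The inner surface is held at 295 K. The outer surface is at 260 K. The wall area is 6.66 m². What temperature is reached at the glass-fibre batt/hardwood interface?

T ≈ 267 K

Thermal resistances in series:
R_concrete block = L/(kA) = 0.11/(0.783×6.66) = 0.02109 K/W
R_glass-fibre batt = L/(kA) = 0.085/(0.0377×6.66) = 0.3385 K/W
R_hardwood = L/(kA) = 0.11/(0.187×6.66) = 0.08832 K/W
R_total = 0.448 K/W;  Q = ΔT/R_total = 35/0.448 = 78.13 W
T_interface = T_inner − Q·ΣR(inner→interface) = 295 − 78.1×0.3596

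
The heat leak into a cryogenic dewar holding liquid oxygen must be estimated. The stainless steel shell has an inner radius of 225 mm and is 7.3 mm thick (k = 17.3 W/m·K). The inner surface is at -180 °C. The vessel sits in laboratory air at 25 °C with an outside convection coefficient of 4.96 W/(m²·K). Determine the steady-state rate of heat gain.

Each spherical layer contributes R = (1/r_i − 1/r_o)/(4πk):
R_stainless steel shell = (1/0.225 − 1/0.2323)/(4π×17.3) = 6.424×10^-4 K/W
R_outer film = 1/(h·4πr_o²) = 1/(4.96×4π×0.2323²) = 0.2973 K/W
R_total = 0.298 K/W
Q = ΔT/R_total = 205/0.298

Q ≈ 688 W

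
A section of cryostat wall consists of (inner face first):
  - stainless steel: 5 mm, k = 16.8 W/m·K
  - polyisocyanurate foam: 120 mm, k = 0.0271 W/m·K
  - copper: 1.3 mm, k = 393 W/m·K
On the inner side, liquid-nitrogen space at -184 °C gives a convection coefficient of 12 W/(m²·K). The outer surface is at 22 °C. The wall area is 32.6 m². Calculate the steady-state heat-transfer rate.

Q ≈ 1490 W

Using the resistance-network approach (series):
R_inner film = 1/(h_i·A) = 1/(12×32.6) = 0.002556 K/W
R_stainless steel = L/(kA) = 0.005/(16.8×32.6) = 9.129×10^-6 K/W
R_polyisocyanurate foam = L/(kA) = 0.12/(0.0271×32.6) = 0.1358 K/W
R_copper = L/(kA) = 0.0013/(393×32.6) = 1.015×10^-7 K/W
R_total = 0.1384 K/W
Q = ΔT / R_total = 206 / 0.1384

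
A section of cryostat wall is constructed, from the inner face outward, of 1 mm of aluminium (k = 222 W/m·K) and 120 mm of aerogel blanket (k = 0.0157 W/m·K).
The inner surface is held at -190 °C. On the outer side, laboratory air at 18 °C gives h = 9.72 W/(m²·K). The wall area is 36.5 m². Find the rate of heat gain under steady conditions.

Model the wall as resistances in series:
R_aluminium = L/(kA) = 0.001/(222×36.5) = 1.234×10^-7 K/W
R_aerogel blanket = L/(kA) = 0.12/(0.0157×36.5) = 0.2094 K/W
R_outer film = 1/(h_o·A) = 1/(9.72×36.5) = 0.002819 K/W
R_total = 0.2122 K/W
Q = ΔT / R_total = 208 / 0.2122

Q ≈ 980 W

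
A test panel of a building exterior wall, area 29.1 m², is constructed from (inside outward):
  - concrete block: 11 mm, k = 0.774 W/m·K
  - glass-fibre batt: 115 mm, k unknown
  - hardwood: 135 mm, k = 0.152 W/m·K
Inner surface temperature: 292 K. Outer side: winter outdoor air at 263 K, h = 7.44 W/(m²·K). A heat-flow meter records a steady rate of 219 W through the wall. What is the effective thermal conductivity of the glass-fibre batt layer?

k ≈ 0.0408 W/(m·K)

Thermal resistances in series:
R_concrete block = L/(kA) = 0.011/(0.774×29.1) = 4.884×10^-4 K/W
R_hardwood = L/(kA) = 0.135/(0.152×29.1) = 0.03052 K/W
R_outer film = 1/(h_o·A) = 1/(7.44×29.1) = 0.004619 K/W
Sum of known resistances R_other = 0.03563 K/W
Total R = ΔT/Q = 29/219 = 0.1324 K/W
R_glass-fibre batt = R_total − R_other = 0.09679 K/W
k = L/(R·A) = 0.115/(0.09679×29.1)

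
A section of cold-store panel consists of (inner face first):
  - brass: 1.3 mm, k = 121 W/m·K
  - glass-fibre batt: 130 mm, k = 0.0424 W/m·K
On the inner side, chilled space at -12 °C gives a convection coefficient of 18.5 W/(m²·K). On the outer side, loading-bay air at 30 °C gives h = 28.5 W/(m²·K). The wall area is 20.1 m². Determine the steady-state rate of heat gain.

Treating each layer as a thermal resistance in series:
R_inner film = 1/(h_i·A) = 1/(18.5×20.1) = 0.002689 K/W
R_brass = L/(kA) = 0.0013/(121×20.1) = 5.345×10^-7 K/W
R_glass-fibre batt = L/(kA) = 0.13/(0.0424×20.1) = 0.1525 K/W
R_outer film = 1/(h_o·A) = 1/(28.5×20.1) = 0.001746 K/W
R_total = 0.157 K/W
Q = ΔT / R_total = 42 / 0.157

Q ≈ 268 W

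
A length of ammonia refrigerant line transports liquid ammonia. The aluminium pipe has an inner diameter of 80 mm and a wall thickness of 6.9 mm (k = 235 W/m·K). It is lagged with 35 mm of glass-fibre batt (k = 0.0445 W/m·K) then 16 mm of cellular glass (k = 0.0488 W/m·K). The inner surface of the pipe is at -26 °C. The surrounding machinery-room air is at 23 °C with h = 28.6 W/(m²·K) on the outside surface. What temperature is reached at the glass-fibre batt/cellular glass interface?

Treating each annulus and film as a series resistance:
R_aluminium pipe wall = ln(46.9/40)/(2π×235×1) = 1.078×10^-4 K/W
R_glass-fibre batt = ln(81.9/46.9)/(2π×0.0445×1) = 1.994 K/W
R_cellular glass = ln(97.9/81.9)/(2π×0.0488×1) = 0.582 K/W
R_outer film = 1/(h_o·2πr_oL) = 1/(28.6×2π×0.0979×1) = 0.05684 K/W
R_total = 2.633 K/W
Q = ΔT/R_total = 49/2.633
Q = 18.6 W/m
T_interface = T_inner + Q·ΣR(inner→interface) = -26 + 18.6×1.994

T ≈ 11.1 °C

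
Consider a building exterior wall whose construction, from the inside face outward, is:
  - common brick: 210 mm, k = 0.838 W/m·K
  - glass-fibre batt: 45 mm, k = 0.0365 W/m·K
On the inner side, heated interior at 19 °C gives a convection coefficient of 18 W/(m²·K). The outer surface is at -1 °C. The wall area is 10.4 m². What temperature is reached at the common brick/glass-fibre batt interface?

Thermal resistances in series:
R_inner film = 1/(h_i·A) = 1/(18×10.4) = 0.005342 K/W
R_common brick = L/(kA) = 0.21/(0.838×10.4) = 0.0241 K/W
R_glass-fibre batt = L/(kA) = 0.045/(0.0365×10.4) = 0.1185 K/W
R_total = 0.148 K/W;  Q = ΔT/R_total = 20/0.148 = 135.2 W
T_interface = T_inner − Q·ΣR(inner→interface) = 19 − 135×0.02944

T ≈ 15 °C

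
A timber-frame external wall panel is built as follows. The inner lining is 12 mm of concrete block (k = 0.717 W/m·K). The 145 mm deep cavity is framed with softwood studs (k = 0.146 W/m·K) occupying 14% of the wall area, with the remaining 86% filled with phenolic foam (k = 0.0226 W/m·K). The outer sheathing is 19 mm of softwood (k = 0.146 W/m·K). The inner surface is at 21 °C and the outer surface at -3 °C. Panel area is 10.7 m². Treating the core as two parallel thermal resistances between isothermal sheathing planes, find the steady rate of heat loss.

Sheathing layers in series; stud and cavity paths in parallel between them.
R_inner = 0.012/(0.717×10.7) = 0.001564 K/W
R_stud  = 0.145/(0.146×0.14×10.7) = 0.663 K/W
R_cav   = 0.145/(0.0226×0.86×10.7) = 0.6972 K/W
1/R_core = 1/R_stud + 1/R_cav → R_core = 0.3398 K/W
R_outer = 0.019/(0.146×10.7) = 0.01216 K/W
R_total = 0.3536 K/W
Q = ΔT/R_total = 24/0.3536

Q ≈ 67.9 W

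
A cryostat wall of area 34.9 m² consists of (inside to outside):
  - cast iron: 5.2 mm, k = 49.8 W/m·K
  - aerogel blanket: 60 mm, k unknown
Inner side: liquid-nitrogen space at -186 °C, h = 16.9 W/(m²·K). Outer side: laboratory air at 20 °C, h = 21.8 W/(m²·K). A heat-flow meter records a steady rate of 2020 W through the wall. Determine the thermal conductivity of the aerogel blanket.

k ≈ 0.0174 W/(m·K)

Model the wall as resistances in series:
R_inner film = 1/(h_i·A) = 1/(16.9×34.9) = 0.001695 K/W
R_cast iron = L/(kA) = 0.0052/(49.8×34.9) = 2.992×10^-6 K/W
R_outer film = 1/(h_o·A) = 1/(21.8×34.9) = 0.001314 K/W
Sum of known resistances R_other = 0.003013 K/W
Total R = ΔT/Q = 206/2020 = 0.102 K/W
R_aerogel blanket = R_total − R_other = 0.09897 K/W
k = L/(R·A) = 0.06/(0.09897×34.9)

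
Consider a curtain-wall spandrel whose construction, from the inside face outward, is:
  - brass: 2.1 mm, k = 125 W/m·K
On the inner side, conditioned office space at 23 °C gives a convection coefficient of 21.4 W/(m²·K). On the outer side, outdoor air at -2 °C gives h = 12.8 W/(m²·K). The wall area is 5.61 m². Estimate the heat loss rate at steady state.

Q ≈ 1120 W

Thermal resistances in series:
R_inner film = 1/(h_i·A) = 1/(21.4×5.61) = 0.00833 K/W
R_brass = L/(kA) = 0.0021/(125×5.61) = 2.995×10^-6 K/W
R_outer film = 1/(h_o·A) = 1/(12.8×5.61) = 0.01393 K/W
R_total = 0.02226 K/W
Q = ΔT / R_total = 25 / 0.02226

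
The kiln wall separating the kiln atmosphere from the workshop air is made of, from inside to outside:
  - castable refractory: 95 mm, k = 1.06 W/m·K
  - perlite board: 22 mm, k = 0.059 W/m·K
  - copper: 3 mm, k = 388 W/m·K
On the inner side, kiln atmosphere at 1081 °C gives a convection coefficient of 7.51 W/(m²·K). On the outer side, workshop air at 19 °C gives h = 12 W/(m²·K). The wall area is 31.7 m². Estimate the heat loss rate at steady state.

Q ≈ 49600 W

Series thermal resistances:
R_inner film = 1/(h_i·A) = 1/(7.51×31.7) = 0.0042 K/W
R_castable refractory = L/(kA) = 0.095/(1.06×31.7) = 0.002827 K/W
R_perlite board = L/(kA) = 0.022/(0.059×31.7) = 0.01176 K/W
R_copper = L/(kA) = 0.003/(388×31.7) = 2.439×10^-7 K/W
R_outer film = 1/(h_o·A) = 1/(12×31.7) = 0.002629 K/W
R_total = 0.02142 K/W
Q = ΔT / R_total = 1062 / 0.02142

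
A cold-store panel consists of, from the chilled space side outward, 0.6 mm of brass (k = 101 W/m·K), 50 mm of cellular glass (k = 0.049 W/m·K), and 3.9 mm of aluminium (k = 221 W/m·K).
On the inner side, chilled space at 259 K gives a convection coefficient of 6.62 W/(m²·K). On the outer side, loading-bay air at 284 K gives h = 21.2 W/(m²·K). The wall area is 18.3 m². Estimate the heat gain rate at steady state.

Using the resistance-network approach (series):
R_inner film = 1/(h_i·A) = 1/(6.62×18.3) = 0.008255 K/W
R_brass = L/(kA) = 0.0006/(101×18.3) = 3.246×10^-7 K/W
R_cellular glass = L/(kA) = 0.05/(0.049×18.3) = 0.05576 K/W
R_aluminium = L/(kA) = 0.0039/(221×18.3) = 9.643×10^-7 K/W
R_outer film = 1/(h_o·A) = 1/(21.2×18.3) = 0.002578 K/W
R_total = 0.06659 K/W
Q = ΔT / R_total = 25 / 0.06659

Q ≈ 375 W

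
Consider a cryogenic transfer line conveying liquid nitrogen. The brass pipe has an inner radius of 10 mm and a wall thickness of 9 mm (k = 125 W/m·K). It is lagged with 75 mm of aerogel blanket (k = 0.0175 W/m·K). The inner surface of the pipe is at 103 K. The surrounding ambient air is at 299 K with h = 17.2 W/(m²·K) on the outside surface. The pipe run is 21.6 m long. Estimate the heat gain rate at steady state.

Q ≈ 289 W

Treating each annulus and film as a series resistance:
R_brass pipe wall = ln(19/10)/(2π×125×21.6) = 3.783×10^-5 K/W
R_aerogel blanket = ln(94/19)/(2π×0.0175×21.6) = 0.6732 K/W
R_outer film = 1/(h_o·2πr_oL) = 1/(17.2×2π×0.094×21.6) = 0.004557 K/W
R_total = 0.6778 K/W
Q = ΔT/R_total = 196/0.6778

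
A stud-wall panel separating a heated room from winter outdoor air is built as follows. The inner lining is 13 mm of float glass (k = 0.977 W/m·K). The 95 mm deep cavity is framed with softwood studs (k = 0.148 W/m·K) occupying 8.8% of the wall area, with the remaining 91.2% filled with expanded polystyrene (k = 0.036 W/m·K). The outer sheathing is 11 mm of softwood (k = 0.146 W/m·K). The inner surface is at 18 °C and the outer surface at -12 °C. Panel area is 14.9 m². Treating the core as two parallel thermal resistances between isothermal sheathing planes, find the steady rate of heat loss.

Sheathing layers in series; stud and cavity paths in parallel between them.
R_inner = 0.013/(0.977×14.9) = 8.93×10^-4 K/W
R_stud  = 0.095/(0.148×0.088×14.9) = 0.4895 K/W
R_cav   = 0.095/(0.036×0.912×14.9) = 0.1942 K/W
1/R_core = 1/R_stud + 1/R_cav → R_core = 0.139 K/W
R_outer = 0.011/(0.146×14.9) = 0.005057 K/W
R_total = 0.145 K/W
Q = ΔT/R_total = 30/0.145

Q ≈ 207 W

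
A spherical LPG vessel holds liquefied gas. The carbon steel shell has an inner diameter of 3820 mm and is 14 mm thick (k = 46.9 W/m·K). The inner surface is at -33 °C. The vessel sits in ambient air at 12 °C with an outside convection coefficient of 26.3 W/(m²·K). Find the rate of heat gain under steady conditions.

For a spherical shell R = (1/r₁ − 1/r₂)/(4πk); film R = 1/(h·4πr²). In series:
R_carbon steel shell = (1/1.91 − 1/1.924)/(4π×46.9) = 6.464×10^-6 K/W
R_outer film = 1/(h·4πr_o²) = 1/(26.3×4π×1.924²) = 8.174×10^-4 K/W
R_total = 8.238×10^-4 K/W
Q = ΔT/R_total = 45/8.238×10^-4

Q ≈ 54600 W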